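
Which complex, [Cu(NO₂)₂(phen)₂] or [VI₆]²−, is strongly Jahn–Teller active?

[Cu(NO₂)₂(phen)₂]: Ligand charges: each nitro (N-bound nitrite) is −1; 1,10-phenanthroline is neutral. With an overall charge of 0 the copper centre must be in the +2 oxidation state. Copper is a group-11 element; Cu(II) is therefore d⁹. The t₂g⁶e_g³ configuration has an unevenly filled e_g set; the Jahn–Teller theorem predicts a tetragonal distortion (typically axial elongation) to lift the degeneracy.
[VI₆]²−: Summing ligand charges against the −2 overall charge gives an oxidation state of +4 for vanadium. Vanadium is a group-5 element; V(IV) is therefore d¹. The d¹ configuration leaves the e_g set evenly filled (or empty) — no strong Jahn–Teller driving force.

[Cu(NO₂)₂(phen)₂]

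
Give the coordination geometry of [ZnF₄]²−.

Ligand charges: each fluoride is −1. With an overall charge of −2 the zinc centre must be in the +2 oxidation state.
Group 12 minus oxidation state 2 gives a d¹⁰ configuration.
Coordination number: 4.
A d¹⁰ ion has no crystal-field stabilisation preference between square planar and tetrahedral, so four ligands adopt the sterically favoured tetrahedral geometry.

tetrahedral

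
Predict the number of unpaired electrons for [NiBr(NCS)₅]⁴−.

Ligand charges: each bromide is −1; each isothiocyanate is −1. With an overall charge of −4 the nickel centre must be in the +2 oxidation state.
Ni sits in group 10, so the d-electron count is 10 − 2 = 8.
In an octahedral field the d⁸ configuration is t₂g⁶e_g² (only one arrangement possible), giving 2 unpaired electrons.

2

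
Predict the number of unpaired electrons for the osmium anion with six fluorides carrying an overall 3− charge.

1

Each fluoride is −1; balancing the −3 overall charge requires Os(III).
Os sits in group 8, so the d-electron count is 8 − 3 = 5.
The spin state decides the count: a 5d ion has a large Δₒ and is invariably low-spin.
An octahedral low-spin d⁵ ion is t₂g⁵e_g⁰, giving 1 unpaired electron.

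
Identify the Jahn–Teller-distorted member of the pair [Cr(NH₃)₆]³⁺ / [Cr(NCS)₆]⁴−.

[Cr(NH₃)₆]³⁺: Summing ligand charges against the +3 overall charge gives an oxidation state of +3 for chromium. Cr sits in group 6, so the d-electron count is 6 − 3 = 3. The d³ configuration leaves the e_g set evenly filled (or empty) — no strong Jahn–Teller driving force.
[Cr(NCS)₆]⁴−: Ligand charges: each isothiocyanate is −1. With an overall charge of −4 the chromium centre must be in the +2 oxidation state. Group 6 minus oxidation state 2 gives a d⁴ configuration. Isothiocyanate is a weak-field ligand for a first-row metal, so the complex is high-spin. The t₂g³e_g¹ (high-spin) configuration has an unevenly filled e_g set; the Jahn–Teller theorem predicts a tetragonal distortion (typically axial elongation) to lift the degeneracy.

[Cr(NCS)₆]⁴−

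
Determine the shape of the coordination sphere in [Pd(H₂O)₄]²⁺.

square planar

Water is neutral; balancing the +2 overall charge requires Pd(II).
Pd sits in group 10, so the d-electron count is 10 − 2 = 8.
With 4 monodentate ligands the coordination number is 4.
A 4d d⁸ ion has a large crystal-field splitting; square planar leaves the high-energy d_{x²−y²} orbital empty and maximises CFSE.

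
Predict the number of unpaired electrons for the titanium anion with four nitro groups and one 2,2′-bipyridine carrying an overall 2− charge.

Summing ligand charges against the −2 overall charge gives an oxidation state of +2 for titanium.
Ti sits in group 4, so the d-electron count is 4 − 2 = 2.
Counting donor atoms: 4×nitro (N-bound nitrite) (monodentate) → 4 donors; 1×2,2′-bipyridine (bidentate) → 2 donors. Coordination number = 6.
In an octahedral field the d² configuration is t₂g²e_g⁰ (only one arrangement possible), giving 2 unpaired electrons.

2 unpaired electrons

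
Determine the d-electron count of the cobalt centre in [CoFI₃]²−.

Ligand charges: each fluoride is −1; each iodide is −1. With an overall charge of −2 the cobalt centre must be in the +2 oxidation state.
Group 9 minus oxidation state 2 gives a d⁷ configuration.

d⁷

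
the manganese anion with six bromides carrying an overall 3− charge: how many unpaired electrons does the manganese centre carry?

4

Ligand charges: each bromide is −1. With an overall charge of −3 the manganese centre must be in the +3 oxidation state.
Mn sits in group 7, so the d-electron count is 7 − 3 = 4.
The spin state decides the count: Bromide is a weak-field ligand for a first-row metal, so the complex is high-spin.
An octahedral high-spin d⁴ ion is t₂g³e_g¹, giving 4 unpaired electrons.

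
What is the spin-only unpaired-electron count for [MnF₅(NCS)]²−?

3 unpaired electrons

Summing ligand charges against the −2 overall charge gives an oxidation state of +4 for manganese.
Mn sits in group 7, so the d-electron count is 7 − 4 = 3.
In an octahedral field the d³ configuration is t₂g³e_g⁰ (only one arrangement possible), giving 3 unpaired electrons.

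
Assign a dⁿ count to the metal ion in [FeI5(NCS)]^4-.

d⁶

Summing ligand charges against the −4 overall charge gives an oxidation state of +2 for iron.
Group 8 minus oxidation state 2 gives a d⁶ configuration.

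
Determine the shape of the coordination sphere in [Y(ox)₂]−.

tetrahedral

Ligand charges: each oxalate is −2. With an overall charge of −1 the yttrium centre must be in the +3 oxidation state.
Group 3 minus oxidation state 3 gives a d⁰ configuration.
Counting donor atoms: 2×oxalate (bidentate) → 4 donors. Coordination number = 4.
A d⁰ ion has no crystal-field stabilisation preference between square planar and tetrahedral, so four ligands adopt the sterically favoured tetrahedral geometry.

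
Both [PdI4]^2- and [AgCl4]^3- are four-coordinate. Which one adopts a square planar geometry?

[PdI4]^2-

For [PdI4]^2-: Ligand charges: each iodide is −1. With an overall charge of −2 the palladium centre must be in the +2 oxidation state. Palladium is a group-10 element; Pd(II) is therefore d⁸. A 4d d⁸ ion has a large crystal-field splitting; square planar leaves the high-energy d_{x²−y²} orbital empty and maximises CFSE. → square planar.
For [AgCl4]^3-: Summing ligand charges against the −3 overall charge gives an oxidation state of +1 for silver. Group 11 minus oxidation state 1 gives a d¹⁰ configuration. A d¹⁰ ion has no crystal-field stabilisation preference between square planar and tetrahedral, so four ligands adopt the sterically favoured tetrahedral geometry. → tetrahedral.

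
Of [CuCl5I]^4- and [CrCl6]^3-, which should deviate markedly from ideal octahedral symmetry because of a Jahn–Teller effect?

[CuCl5I]^4-

[CuCl5I]^4-: Each chloride is −1; each iodide is −1; balancing the −4 overall charge requires Cu(II). Group 11 minus oxidation state 2 gives a d⁹ configuration. The t₂g⁶e_g³ configuration has an unevenly filled e_g set; the Jahn–Teller theorem predicts a tetragonal distortion (typically axial elongation) to lift the degeneracy.
[CrCl6]^3-: Ligand charges: each chloride is −1. With an overall charge of −3 the chromium centre must be in the +3 oxidation state. Cr sits in group 6, so the d-electron count is 6 − 3 = 3. The d³ configuration leaves the e_g set evenly filled (or empty) — no strong Jahn–Teller driving force.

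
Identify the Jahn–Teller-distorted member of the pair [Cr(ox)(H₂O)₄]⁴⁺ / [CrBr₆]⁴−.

[Cr(ox)(H₂O)₄]⁴⁺: Each oxalate is −2; water is neutral; balancing the +4 overall charge requires Cr(VI). Chromium is a group-6 element; Cr(VI) is therefore d⁰. The d⁰ configuration leaves the e_g set evenly filled (or empty) — no strong Jahn–Teller driving force.
[CrBr₆]⁴−: Each bromide is −1; balancing the −4 overall charge requires Cr(II). Chromium is a group-6 element; Cr(II) is therefore d⁴. Bromide is a weak-field ligand for a first-row metal, so the complex is high-spin. The t₂g³e_g¹ (high-spin) configuration has an unevenly filled e_g set; the Jahn–Teller theorem predicts a tetragonal distortion (typically axial elongation) to lift the degeneracy.

[CrBr₆]⁴−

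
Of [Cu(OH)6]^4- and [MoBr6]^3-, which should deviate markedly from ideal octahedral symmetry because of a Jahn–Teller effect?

[Cu(OH)6]^4-

[Cu(OH)6]^4-: Summing ligand charges against the −4 overall charge gives an oxidation state of +2 for copper. Group 11 minus oxidation state 2 gives a d⁹ configuration. The t₂g⁶e_g³ configuration has an unevenly filled e_g set; the Jahn–Teller theorem predicts a tetragonal distortion (typically axial elongation) to lift the degeneracy.
[MoBr6]^3-: Summing ligand charges against the −3 overall charge gives an oxidation state of +3 for molybdenum. Molybdenum is a group-6 element; Mo(III) is therefore d³. The d³ configuration leaves the e_g set evenly filled (or empty) — no strong Jahn–Teller driving force.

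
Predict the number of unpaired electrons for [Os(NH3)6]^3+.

Ammonia is neutral; balancing the +3 overall charge requires Os(III).
Group 8 minus oxidation state 3 gives a d⁵ configuration.
The spin state decides the count: a 5d ion has a large Δₒ and is invariably low-spin.
An octahedral low-spin d⁵ ion is t₂g⁵e_g⁰, giving 1 unpaired electron.

1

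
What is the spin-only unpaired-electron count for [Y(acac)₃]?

0 unpaired electrons

Ligand charges: each acetylacetonate is −1. With an overall charge of 0 the yttrium centre must be in the +3 oxidation state.
Yttrium is a group-3 element; Y(III) is therefore d⁰.
Counting donor atoms: 3×acetylacetonate (bidentate) → 6 donors. Coordination number = 6.
In an octahedral field the d⁰ configuration is t₂g⁰e_g⁰, giving 0 unpaired electrons.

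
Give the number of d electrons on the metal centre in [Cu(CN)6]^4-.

Ligand charges: each cyanide is −1. With an overall charge of −4 the copper centre must be in the +2 oxidation state.
Copper is a group-11 element; Cu(II) is therefore d⁹.

d⁹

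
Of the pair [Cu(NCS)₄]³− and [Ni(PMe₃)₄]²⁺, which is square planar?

For [Cu(NCS)₄]³−: Each isothiocyanate is −1; balancing the −3 overall charge requires Cu(I). Group 11 minus oxidation state 1 gives a d¹⁰ configuration. A d¹⁰ ion has no crystal-field stabilisation preference between square planar and tetrahedral, so four ligands adopt the sterically favoured tetrahedral geometry. → tetrahedral.
For [Ni(PMe₃)₄]²⁺: Trimethylphosphine is neutral; balancing the +2 overall charge requires Ni(II). Nickel is a group-10 element; Ni(II) is therefore d⁸. Trimethylphosphine is a strong-field ligand (high in the spectrochemical series). A 3d d⁸ ion with strong-field ligands gains enough CFSE to favour square planar over tetrahedral. → square planar.

[Ni(PMe₃)₄]²⁺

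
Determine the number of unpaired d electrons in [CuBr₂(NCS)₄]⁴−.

1

Ligand charges: each bromide is −1; each isothiocyanate is −1. With an overall charge of −4 the copper centre must be in the +2 oxidation state.
Group 11 minus oxidation state 2 gives a d⁹ configuration.
In an octahedral field the d⁹ configuration is t₂g⁶e_g³ (only one arrangement possible), giving 1 unpaired electron.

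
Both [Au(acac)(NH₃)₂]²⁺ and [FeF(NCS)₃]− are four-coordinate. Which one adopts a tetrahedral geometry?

[FeF(NCS)₃]−

For [Au(acac)(NH₃)₂]²⁺: Each acetylacetonate is −1; ammonia is neutral; balancing the +2 overall charge requires Au(III). Au sits in group 11, so the d-electron count is 11 − 3 = 8. A 5d d⁸ ion has a large crystal-field splitting; square planar leaves the high-energy d_{x²−y²} orbital empty and maximises CFSE. → square planar.
For [FeF(NCS)₃]−: Each fluoride is −1; each isothiocyanate is −1; balancing the −1 overall charge requires Fe(III). Group 8 minus oxidation state 3 gives a d⁵ configuration. A high-spin d⁵ ion has zero CFSE in either geometry, so four ligands adopt the sterically favoured tetrahedral geometry. → tetrahedral.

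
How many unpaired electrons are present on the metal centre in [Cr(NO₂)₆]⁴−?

2 unpaired electrons

Each nitro (N-bound nitrite) is −1; balancing the −4 overall charge requires Cr(II).
Chromium is a group-6 element; Cr(II) is therefore d⁴.
The spin state decides the count: Nitro (N-bound nitrite) is a strong-field ligand (high in the spectrochemical series) for a first-row metal, so the complex is low-spin.
An octahedral low-spin d⁴ ion is t₂g⁴e_g⁰, giving 2 unpaired electrons.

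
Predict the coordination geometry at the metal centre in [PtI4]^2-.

square planar

Ligand charges: each iodide is −1. With an overall charge of −2 the platinum centre must be in the +2 oxidation state.
Platinum is a group-10 element; Pt(II) is therefore d⁸.
With 4 monodentate ligands the coordination number is 4.
A 5d d⁸ ion has a large crystal-field splitting; square planar leaves the high-energy d_{x²−y²} orbital empty and maximises CFSE.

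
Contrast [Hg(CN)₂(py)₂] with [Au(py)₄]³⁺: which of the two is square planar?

[Au(py)₄]³⁺

For [Hg(CN)₂(py)₂]: Ligand charges: each cyanide is −1; pyridine is neutral. With an overall charge of 0 the mercury centre must be in the +2 oxidation state. Mercury is a group-12 element; Hg(II) is therefore d¹⁰. A d¹⁰ ion has no crystal-field stabilisation preference between square planar and tetrahedral, so four ligands adopt the sterically favoured tetrahedral geometry. → tetrahedral.
For [Au(py)₄]³⁺: Pyridine is neutral; balancing the +3 overall charge requires Au(III). Gold is a group-11 element; Au(III) is therefore d⁸. A 5d d⁸ ion has a large crystal-field splitting; square planar leaves the high-energy d_{x²−y²} orbital empty and maximises CFSE. → square planar.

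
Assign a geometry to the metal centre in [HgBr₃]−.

Summing ligand charges against the −1 overall charge gives an oxidation state of +2 for mercury.
Mercury is a group-12 element; Hg(II) is therefore d¹⁰.
With 3 monodentate ligands the coordination number is 3.
Three ligands around a d¹⁰ centre minimise repulsion in a trigonal-planar arrangement.

trigonal planar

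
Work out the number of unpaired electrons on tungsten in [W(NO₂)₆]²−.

Summing ligand charges against the −2 overall charge gives an oxidation state of +4 for tungsten.
Tungsten is a group-6 element; W(IV) is therefore d².
In an octahedral field the d² configuration is t₂g²e_g⁰ (only one arrangement possible), giving 2 unpaired electrons.

2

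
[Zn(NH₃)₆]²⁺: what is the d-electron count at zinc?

d¹⁰

Ligand charges: ammonia is neutral. With an overall charge of +2 the zinc centre must be in the +2 oxidation state.
Zn sits in group 12, so the d-electron count is 12 − 2 = 10.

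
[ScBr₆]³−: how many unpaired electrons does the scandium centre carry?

0 unpaired electrons

Ligand charges: each bromide is −1. With an overall charge of −3 the scandium centre must be in the +3 oxidation state.
Scandium is a group-3 element; Sc(III) is therefore d⁰.
In an octahedral field the d⁰ configuration is t₂g⁰e_g⁰, giving 0 unpaired electrons.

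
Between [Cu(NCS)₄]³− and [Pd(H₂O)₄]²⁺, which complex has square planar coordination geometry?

For [Cu(NCS)₄]³−: Each isothiocyanate is −1; balancing the −3 overall charge requires Cu(I). Group 11 minus oxidation state 1 gives a d¹⁰ configuration. A d¹⁰ ion has no crystal-field stabilisation preference between square planar and tetrahedral, so four ligands adopt the sterically favoured tetrahedral geometry. → tetrahedral.
For [Pd(H₂O)₄]²⁺: Summing ligand charges against the +2 overall charge gives an oxidation state of +2 for palladium. Group 10 minus oxidation state 2 gives a d⁸ configuration. A 4d d⁸ ion has a large crystal-field splitting; square planar leaves the high-energy d_{x²−y²} orbital empty and maximises CFSE. → square planar.

[Pd(H₂O)₄]²⁺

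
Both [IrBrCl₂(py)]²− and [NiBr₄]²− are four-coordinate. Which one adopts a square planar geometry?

For [IrBrCl₂(py)]²−: Ligand charges: each bromide is −1; each chloride is −1; pyridine is neutral. With an overall charge of −2 the iridium centre must be in the +1 oxidation state. Iridium is a group-9 element; Ir(I) is therefore d⁸. A 5d d⁸ ion has a large crystal-field splitting; square planar leaves the high-energy d_{x²−y²} orbital empty and maximises CFSE. → square planar.
For [NiBr₄]²−: Ligand charges: each bromide is −1. With an overall charge of −2 the nickel centre must be in the +2 oxidation state. Group 10 minus oxidation state 2 gives a d⁸ configuration. Bromide is a weak-field ligand. With weak-field ligands the CFSE gain from square planar is small, so a 3d d⁸ ion takes the sterically preferred tetrahedral geometry. → tetrahedral.

[IrBrCl₂(py)]²−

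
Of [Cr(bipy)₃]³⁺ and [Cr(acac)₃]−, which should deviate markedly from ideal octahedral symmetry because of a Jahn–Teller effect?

[Cr(bipy)₃]³⁺: 2,2′-bipyridine is neutral; balancing the +3 overall charge requires Cr(III). Group 6 minus oxidation state 3 gives a d³ configuration. The d³ configuration leaves the e_g set evenly filled (or empty) — no strong Jahn–Teller driving force.
[Cr(acac)₃]−: Ligand charges: each acetylacetonate is −1. With an overall charge of −1 the chromium centre must be in the +2 oxidation state. Cr sits in group 6, so the d-electron count is 6 − 2 = 4. Acetylacetonate is a weak-field ligand for a first-row metal, so the complex is high-spin. The t₂g³e_g¹ (high-spin) configuration has an unevenly filled e_g set; the Jahn–Teller theorem predicts a tetragonal distortion (typically axial elongation) to lift the degeneracy.

[Cr(acac)₃]−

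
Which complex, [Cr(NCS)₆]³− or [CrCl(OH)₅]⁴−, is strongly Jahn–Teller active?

[Cr(NCS)₆]³−: Ligand charges: each isothiocyanate is −1. With an overall charge of −3 the chromium centre must be in the +3 oxidation state. Cr sits in group 6, so the d-electron count is 6 − 3 = 3. The d³ configuration leaves the e_g set evenly filled (or empty) — no strong Jahn–Teller driving force.
[CrCl(OH)₅]⁴−: Each chloride is −1; each hydroxide is −1; balancing the −4 overall charge requires Cr(II). Chromium is a group-6 element; Cr(II) is therefore d⁴. Chloride and hydroxide are weak-field ligands for a first-row metal, so the complex is high-spin. The t₂g³e_g¹ (high-spin) configuration has an unevenly filled e_g set; the Jahn–Teller theorem predicts a tetragonal distortion (typically axial elongation) to lift the degeneracy.

[CrCl(OH)₅]⁴−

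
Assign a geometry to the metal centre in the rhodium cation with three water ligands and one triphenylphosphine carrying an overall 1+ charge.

Summing ligand charges against the +1 overall charge gives an oxidation state of +1 for rhodium.
Rhodium is a group-9 element; Rh(I) is therefore d⁸.
With 4 monodentate ligands the coordination number is 4.
A 4d d⁸ ion has a large crystal-field splitting; square planar leaves the high-energy d_{x²−y²} orbital empty and maximises CFSE.

square planar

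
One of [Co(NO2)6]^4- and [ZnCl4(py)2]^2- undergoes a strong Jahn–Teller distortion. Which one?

[Co(NO2)6]^4-

[Co(NO2)6]^4-: Ligand charges: each nitro (N-bound nitrite) is −1. With an overall charge of −4 the cobalt centre must be in the +2 oxidation state. Cobalt is a group-9 element; Co(II) is therefore d⁷. Nitro (N-bound nitrite) is a strong-field ligand (high in the spectrochemical series) for a first-row metal, so the complex is low-spin. The t₂g⁶e_g¹ (low-spin) configuration has an unevenly filled e_g set; the Jahn–Teller theorem predicts a tetragonal distortion (typically axial elongation) to lift the degeneracy.
[ZnCl4(py)2]^2-: Summing ligand charges against the −2 overall charge gives an oxidation state of +2 for zinc. Zinc is a group-12 element; Zn(II) is therefore d¹⁰. The d¹⁰ configuration leaves the e_g set evenly filled (or empty) — no strong Jahn–Teller driving force.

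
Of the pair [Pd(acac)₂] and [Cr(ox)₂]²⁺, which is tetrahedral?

For [Pd(acac)₂]: Each acetylacetonate is −1; balancing the 0 overall charge requires Pd(II). Group 10 minus oxidation state 2 gives a d⁸ configuration. A 4d d⁸ ion has a large crystal-field splitting; square planar leaves the high-energy d_{x²−y²} orbital empty and maximises CFSE. → square planar.
For [Cr(ox)₂]²⁺: Ligand charges: each oxalate is −2. With an overall charge of +2 the chromium centre must be in the +6 oxidation state. Cr sits in group 6, so the d-electron count is 6 − 6 = 0. A d⁰ ion has no crystal-field stabilisation preference between square planar and tetrahedral, so four ligands adopt the sterically favoured tetrahedral geometry. → tetrahedral.

[Cr(ox)₂]²⁺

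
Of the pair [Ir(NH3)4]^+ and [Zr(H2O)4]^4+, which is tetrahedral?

[Zr(H2O)4]^4+

For [Ir(NH3)4]^+: Ligand charges: ammonia is neutral. With an overall charge of +1 the iridium centre must be in the +1 oxidation state. Ir sits in group 9, so the d-electron count is 9 − 1 = 8. A 5d d⁸ ion has a large crystal-field splitting; square planar leaves the high-energy d_{x²−y²} orbital empty and maximises CFSE. → square planar.
For [Zr(H2O)4]^4+: Water is neutral; balancing the +4 overall charge requires Zr(IV). Group 4 minus oxidation state 4 gives a d⁰ configuration. A d⁰ ion has no crystal-field stabilisation preference between square planar and tetrahedral, so four ligands adopt the sterically favoured tetrahedral geometry. → tetrahedral.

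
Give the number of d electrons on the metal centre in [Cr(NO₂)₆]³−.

d3

Ligand charges: each nitro (N-bound nitrite) is −1. With an overall charge of −3 the chromium centre must be in the +3 oxidation state.
Chromium is a group-6 element; Cr(III) is therefore d³.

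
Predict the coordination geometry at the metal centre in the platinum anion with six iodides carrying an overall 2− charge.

Summing ligand charges against the −2 overall charge gives an oxidation state of +4 for platinum.
Pt sits in group 10, so the d-electron count is 10 − 4 = 6.
With 6 monodentate ligands the coordination number is 6.
Six donors around a single metal centre give an octahedral coordination sphere.

octahedral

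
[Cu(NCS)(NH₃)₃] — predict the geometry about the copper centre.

tetrahedral

Each isothiocyanate is −1; ammonia is neutral; balancing the 0 overall charge requires Cu(I).
Group 11 minus oxidation state 1 gives a d¹⁰ configuration.
With 4 monodentate ligands the coordination number is 4.
A d¹⁰ ion has no crystal-field stabilisation preference between square planar and tetrahedral, so four ligands adopt the sterically favoured tetrahedral geometry.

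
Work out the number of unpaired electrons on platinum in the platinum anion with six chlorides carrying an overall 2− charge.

0

Summing ligand charges against the −2 overall charge gives an oxidation state of +4 for platinum.
Group 10 minus oxidation state 4 gives a d⁶ configuration.
The spin state decides the count: a 5d ion has a large Δₒ and is invariably low-spin.
An octahedral low-spin d⁶ ion is t₂g⁶e_g⁰, giving 0 unpaired electrons.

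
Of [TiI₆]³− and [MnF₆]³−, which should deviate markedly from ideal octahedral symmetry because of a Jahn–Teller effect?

[TiI₆]³−: Each iodide is −1; balancing the −3 overall charge requires Ti(III). Ti sits in group 4, so the d-electron count is 4 − 3 = 1. The d¹ configuration leaves the e_g set evenly filled (or empty) — no strong Jahn–Teller driving force.
[MnF₆]³−: Summing ligand charges against the −3 overall charge gives an oxidation state of +3 for manganese. Group 7 minus oxidation state 3 gives a d⁴ configuration. Fluoride is a weak-field ligand for a first-row metal, so the complex is high-spin. The t₂g³e_g¹ (high-spin) configuration has an unevenly filled e_g set; the Jahn–Teller theorem predicts a tetragonal distortion (typically axial elongation) to lift the degeneracy.

[MnF₆]³−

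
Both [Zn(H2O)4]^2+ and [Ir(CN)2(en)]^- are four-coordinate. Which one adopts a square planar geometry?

For [Zn(H2O)4]^2+: Summing ligand charges against the +2 overall charge gives an oxidation state of +2 for zinc. Group 12 minus oxidation state 2 gives a d¹⁰ configuration. A d¹⁰ ion has no crystal-field stabilisation preference between square planar and tetrahedral, so four ligands adopt the sterically favoured tetrahedral geometry. → tetrahedral.
For [Ir(CN)2(en)]^-: Each cyanide is −1; ethylenediamine is neutral; balancing the −1 overall charge requires Ir(I). Ir sits in group 9, so the d-electron count is 9 − 1 = 8. A 5d d⁸ ion has a large crystal-field splitting; square planar leaves the high-energy d_{x²−y²} orbital empty and maximises CFSE. → square planar.

[Ir(CN)2(en)]^-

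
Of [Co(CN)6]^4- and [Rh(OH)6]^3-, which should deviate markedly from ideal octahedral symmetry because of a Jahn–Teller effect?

[Co(CN)6]^4-: Ligand charges: each cyanide is −1. With an overall charge of −4 the cobalt centre must be in the +2 oxidation state. Co sits in group 9, so the d-electron count is 9 − 2 = 7. Cyanide is a strong-field ligand (high in the spectrochemical series) for a first-row metal, so the complex is low-spin. The t₂g⁶e_g¹ (low-spin) configuration has an unevenly filled e_g set; the Jahn–Teller theorem predicts a tetragonal distortion (typically axial elongation) to lift the degeneracy.
[Rh(OH)6]^3-: Each hydroxide is −1; balancing the −3 overall charge requires Rh(III). Rh sits in group 9, so the d-electron count is 9 − 3 = 6. A 4d ion has a large Δₒ and is invariably low-spin. The d⁶ configuration leaves the e_g set evenly filled (or empty) — no strong Jahn–Teller driving force.

[Co(CN)6]^4-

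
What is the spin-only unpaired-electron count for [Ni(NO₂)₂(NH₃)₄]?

2

Summing ligand charges against the 0 overall charge gives an oxidation state of +2 for nickel.
Group 10 minus oxidation state 2 gives a d⁸ configuration.
In an octahedral field the d⁸ configuration is t₂g⁶e_g² (only one arrangement possible), giving 2 unpaired electrons.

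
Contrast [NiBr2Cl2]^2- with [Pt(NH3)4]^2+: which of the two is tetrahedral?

For [NiBr2Cl2]^2-: Each bromide is −1; each chloride is −1; balancing the −2 overall charge requires Ni(II). Group 10 minus oxidation state 2 gives a d⁸ configuration. Bromide and chloride are weak-field ligands. With weak-field ligands the CFSE gain from square planar is small, so a 3d d⁸ ion takes the sterically preferred tetrahedral geometry. → tetrahedral.
For [Pt(NH3)4]^2+: Ligand charges: ammonia is neutral. With an overall charge of +2 the platinum centre must be in the +2 oxidation state. Pt sits in group 10, so the d-electron count is 10 − 2 = 8. A 5d d⁸ ion has a large crystal-field splitting; square planar leaves the high-energy d_{x²−y²} orbital empty and maximises CFSE. → square planar.

[NiBr2Cl2]^2-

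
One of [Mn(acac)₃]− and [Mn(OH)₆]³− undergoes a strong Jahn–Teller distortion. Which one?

[Mn(OH)₆]³−

[Mn(acac)₃]−: Each acetylacetonate is −1; balancing the −1 overall charge requires Mn(II). Mn sits in group 7, so the d-electron count is 7 − 2 = 5. Acetylacetonate is a weak-field ligand for a first-row metal, so the complex is high-spin. The d⁵ configuration leaves the e_g set evenly filled (or empty) — no strong Jahn–Teller driving force.
[Mn(OH)₆]³−: Ligand charges: each hydroxide is −1. With an overall charge of −3 the manganese centre must be in the +3 oxidation state. Mn sits in group 7, so the d-electron count is 7 − 3 = 4. Hydroxide is a weak-field ligand for a first-row metal, so the complex is high-spin. The t₂g³e_g¹ (high-spin) configuration has an unevenly filled e_g set; the Jahn–Teller theorem predicts a tetragonal distortion (typically axial elongation) to lift the degeneracy.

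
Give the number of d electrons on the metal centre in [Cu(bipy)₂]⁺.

Ligand charges: 2,2′-bipyridine is neutral. With an overall charge of +1 the copper centre must be in the +1 oxidation state.
Group 11 minus oxidation state 1 gives a d¹⁰ configuration.

d¹⁰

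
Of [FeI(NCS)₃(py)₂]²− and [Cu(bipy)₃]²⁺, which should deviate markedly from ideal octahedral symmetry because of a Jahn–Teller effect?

[Cu(bipy)₃]²⁺

[FeI(NCS)₃(py)₂]²−: Each iodide is −1; each isothiocyanate is −1; pyridine is neutral; balancing the −2 overall charge requires Fe(II). Iron is a group-8 element; Fe(II) is therefore d⁶. Iodide and isothiocyanate are weak-field ligands for a first-row metal, so the complex is high-spin. The d⁶ configuration leaves the e_g set evenly filled (or empty) — no strong Jahn–Teller driving force.
[Cu(bipy)₃]²⁺: Ligand charges: 2,2′-bipyridine is neutral. With an overall charge of +2 the copper centre must be in the +2 oxidation state. Group 11 minus oxidation state 2 gives a d⁹ configuration. The t₂g⁶e_g³ configuration has an unevenly filled e_g set; the Jahn–Teller theorem predicts a tetragonal distortion (typically axial elongation) to lift the degeneracy.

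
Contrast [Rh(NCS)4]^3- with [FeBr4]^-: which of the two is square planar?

For [Rh(NCS)4]^3-: Ligand charges: each isothiocyanate is −1. With an overall charge of −3 the rhodium centre must be in the +1 oxidation state. Rh sits in group 9, so the d-electron count is 9 − 1 = 8. A 4d d⁸ ion has a large crystal-field splitting; square planar leaves the high-energy d_{x²−y²} orbital empty and maximises CFSE. → square planar.
For [FeBr4]^-: Each bromide is −1; balancing the −1 overall charge requires Fe(III). Fe sits in group 8, so the d-electron count is 8 − 3 = 5. A high-spin d⁵ ion has zero CFSE in either geometry, so four ligands adopt the sterically favoured tetrahedral geometry. → tetrahedral.

[Rh(NCS)4]^3-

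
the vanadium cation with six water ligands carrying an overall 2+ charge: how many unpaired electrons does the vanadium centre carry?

Summing ligand charges against the +2 overall charge gives an oxidation state of +2 for vanadium.
Group 5 minus oxidation state 2 gives a d³ configuration.
In an octahedral field the d³ configuration is t₂g³e_g⁰ (only one arrangement possible), giving 3 unpaired electrons.

3 unpaired electrons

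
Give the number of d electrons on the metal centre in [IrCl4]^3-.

Each chloride is −1; balancing the −3 overall charge requires Ir(I).
Iridium is a group-9 element; Ir(I) is therefore d⁸.

d⁸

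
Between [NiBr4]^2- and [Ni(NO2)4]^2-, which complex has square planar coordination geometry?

For [NiBr4]^2-: Each bromide is −1; balancing the −2 overall charge requires Ni(II). Nickel is a group-10 element; Ni(II) is therefore d⁸. Bromide is a weak-field ligand. With weak-field ligands the CFSE gain from square planar is small, so a 3d d⁸ ion takes the sterically preferred tetrahedral geometry. → tetrahedral.
For [Ni(NO2)4]^2-: Each nitro (N-bound nitrite) is −1; balancing the −2 overall charge requires Ni(II). Ni sits in group 10, so the d-electron count is 10 − 2 = 8. Nitro (N-bound nitrite) is a strong-field ligand (high in the spectrochemical series). A 3d d⁸ ion with strong-field ligands gains enough CFSE to favour square planar over tetrahedral. → square planar.

[Ni(NO2)4]^2-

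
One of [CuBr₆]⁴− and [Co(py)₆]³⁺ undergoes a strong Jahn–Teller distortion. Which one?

[CuBr₆]⁴−: Ligand charges: each bromide is −1. With an overall charge of −4 the copper centre must be in the +2 oxidation state. Cu sits in group 11, so the d-electron count is 11 − 2 = 9. The t₂g⁶e_g³ configuration has an unevenly filled e_g set; the Jahn–Teller theorem predicts a tetragonal distortion (typically axial elongation) to lift the degeneracy.
[Co(py)₆]³⁺: Summing ligand charges against the +3 overall charge gives an oxidation state of +3 for cobalt. Cobalt is a group-9 element; Co(III) is therefore d⁶. Co(III) has an exceptionally large octahedral splitting and is low-spin with essentially every ligand except fluoride. The d⁶ configuration leaves the e_g set evenly filled (or empty) — no strong Jahn–Teller driving force.

[CuBr₆]⁴−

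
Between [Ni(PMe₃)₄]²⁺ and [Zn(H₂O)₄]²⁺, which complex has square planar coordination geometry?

For [Ni(PMe₃)₄]²⁺: Summing ligand charges against the +2 overall charge gives an oxidation state of +2 for nickel. Nickel is a group-10 element; Ni(II) is therefore d⁸. Trimethylphosphine is a strong-field ligand (high in the spectrochemical series). A 3d d⁸ ion with strong-field ligands gains enough CFSE to favour square planar over tetrahedral. → square planar.
For [Zn(H₂O)₄]²⁺: Ligand charges: water is neutral. With an overall charge of +2 the zinc centre must be in the +2 oxidation state. Zinc is a group-12 element; Zn(II) is therefore d¹⁰. A d¹⁰ ion has no crystal-field stabilisation preference between square planar and tetrahedral, so four ligands adopt the sterically favoured tetrahedral geometry. → tetrahedral.

[Ni(PMe₃)₄]²⁺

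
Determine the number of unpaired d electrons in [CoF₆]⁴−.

Ligand charges: each fluoride is −1. With an overall charge of −4 the cobalt centre must be in the +2 oxidation state.
Co sits in group 9, so the d-electron count is 9 − 2 = 7.
The spin state decides the count: Fluoride is a weak-field ligand for a first-row metal, so the complex is high-spin.
An octahedral high-spin d⁷ ion is t₂g⁵e_g², giving 3 unpaired electrons.

3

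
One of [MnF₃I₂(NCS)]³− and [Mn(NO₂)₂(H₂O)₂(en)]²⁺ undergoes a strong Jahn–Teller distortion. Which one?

[MnF₃I₂(NCS)]³−

[MnF₃I₂(NCS)]³−: Ligand charges: each fluoride is −1; each iodide is −1; each isothiocyanate is −1. With an overall charge of −3 the manganese centre must be in the +3 oxidation state. Mn sits in group 7, so the d-electron count is 7 − 3 = 4. Fluoride, iodide, and isothiocyanate are weak-field ligands for a first-row metal, so the complex is high-spin. The t₂g³e_g¹ (high-spin) configuration has an unevenly filled e_g set; the Jahn–Teller theorem predicts a tetragonal distortion (typically axial elongation) to lift the degeneracy.
[Mn(NO₂)₂(H₂O)₂(en)]²⁺: Summing ligand charges against the +2 overall charge gives an oxidation state of +4 for manganese. Group 7 minus oxidation state 4 gives a d³ configuration. The d³ configuration leaves the e_g set evenly filled (or empty) — no strong Jahn–Teller driving force.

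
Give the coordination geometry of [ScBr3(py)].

Ligand charges: each bromide is −1; pyridine is neutral. With an overall charge of 0 the scandium centre must be in the +3 oxidation state.
Sc sits in group 3, so the d-electron count is 3 − 3 = 0.
Coordination number: 4.
A d⁰ ion has no crystal-field stabilisation preference between square planar and tetrahedral, so four ligands adopt the sterically favoured tetrahedral geometry.

tetrahedral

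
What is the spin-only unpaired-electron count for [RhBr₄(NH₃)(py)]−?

0 unpaired electrons

Ligand charges: each bromide is −1; ammonia is neutral; pyridine is neutral. With an overall charge of −1 the rhodium centre must be in the +3 oxidation state.
Group 9 minus oxidation state 3 gives a d⁶ configuration.
The spin state decides the count: a 4d ion has a large Δₒ and is invariably low-spin.
An octahedral low-spin d⁶ ion is t₂g⁶e_g⁰, giving 0 unpaired electrons.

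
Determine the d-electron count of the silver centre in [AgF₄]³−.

d10

Summing ligand charges against the −3 overall charge gives an oxidation state of +1 for silver.
Group 11 minus oxidation state 1 gives a d¹⁰ configuration.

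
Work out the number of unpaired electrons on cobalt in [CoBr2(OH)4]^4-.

3

Summing ligand charges against the −4 overall charge gives an oxidation state of +2 for cobalt.
Group 9 minus oxidation state 2 gives a d⁷ configuration.
The spin state decides the count: Bromide and hydroxide are weak-field ligands for a first-row metal, so the complex is high-spin.
An octahedral high-spin d⁷ ion is t₂g⁵e_g², giving 3 unpaired electrons.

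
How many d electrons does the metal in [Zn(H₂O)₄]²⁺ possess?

d10

Ligand charges: water is neutral. With an overall charge of +2 the zinc centre must be in the +2 oxidation state.
Group 12 minus oxidation state 2 gives a d¹⁰ configuration.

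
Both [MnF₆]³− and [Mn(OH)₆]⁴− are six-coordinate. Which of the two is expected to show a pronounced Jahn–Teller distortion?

[MnF₆]³−: Each fluoride is −1; balancing the −3 overall charge requires Mn(III). Mn sits in group 7, so the d-electron count is 7 − 3 = 4. Fluoride is a weak-field ligand for a first-row metal, so the complex is high-spin. The t₂g³e_g¹ (high-spin) configuration has an unevenly filled e_g set; the Jahn–Teller theorem predicts a tetragonal distortion (typically axial elongation) to lift the degeneracy.
[Mn(OH)₆]⁴−: Each hydroxide is −1; balancing the −4 overall charge requires Mn(II). Mn sits in group 7, so the d-electron count is 7 − 2 = 5. Hydroxide is a weak-field ligand for a first-row metal, so the complex is high-spin. The d⁵ configuration leaves the e_g set evenly filled (or empty) — no strong Jahn–Teller driving force.

[MnF₆]³−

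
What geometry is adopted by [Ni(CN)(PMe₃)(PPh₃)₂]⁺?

Each cyanide is −1; trimethylphosphine is neutral; triphenylphosphine is neutral; balancing the +1 overall charge requires Ni(II).
Ni sits in group 10, so the d-electron count is 10 − 2 = 8.
Coordination number: 4.
Cyanide, trimethylphosphine, and triphenylphosphine are strong-field ligands (high in the spectrochemical series).
A 3d d⁸ ion with strong-field ligands gains enough CFSE to favour square planar over tetrahedral.

square planar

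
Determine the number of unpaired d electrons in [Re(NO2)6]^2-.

Ligand charges: each nitro (N-bound nitrite) is −1. With an overall charge of −2 the rhenium centre must be in the +4 oxidation state.
Rhenium is a group-7 element; Re(IV) is therefore d³.
In an octahedral field the d³ configuration is t₂g³e_g⁰ (only one arrangement possible), giving 3 unpaired electrons.

3 unpaired electrons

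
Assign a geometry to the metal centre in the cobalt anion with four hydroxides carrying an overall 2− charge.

Summing ligand charges against the −2 overall charge gives an oxidation state of +2 for cobalt.
Group 9 minus oxidation state 2 gives a d⁷ configuration.
Coordination number: 4.
Hydroxide is a weak-field ligand.
For a high-spin 3d d⁷ ion with weak-field ligands the small Δₜ gives little square-planar CFSE advantage, so four ligands adopt the sterically favoured tetrahedral geometry.

tetrahedral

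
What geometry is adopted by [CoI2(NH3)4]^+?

octahedral

Each iodide is −1; ammonia is neutral; balancing the +1 overall charge requires Co(III).
Cobalt is a group-9 element; Co(III) is therefore d⁶.
With 6 monodentate ligands the coordination number is 6.
Six donors around a single metal centre give an octahedral coordination sphere.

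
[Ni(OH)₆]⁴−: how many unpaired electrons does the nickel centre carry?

Ligand charges: each hydroxide is −1. With an overall charge of −4 the nickel centre must be in the +2 oxidation state.
Ni sits in group 10, so the d-electron count is 10 − 2 = 8.
In an octahedral field the d⁸ configuration is t₂g⁶e_g² (only one arrangement possible), giving 2 unpaired electrons.

2 unpaired electrons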